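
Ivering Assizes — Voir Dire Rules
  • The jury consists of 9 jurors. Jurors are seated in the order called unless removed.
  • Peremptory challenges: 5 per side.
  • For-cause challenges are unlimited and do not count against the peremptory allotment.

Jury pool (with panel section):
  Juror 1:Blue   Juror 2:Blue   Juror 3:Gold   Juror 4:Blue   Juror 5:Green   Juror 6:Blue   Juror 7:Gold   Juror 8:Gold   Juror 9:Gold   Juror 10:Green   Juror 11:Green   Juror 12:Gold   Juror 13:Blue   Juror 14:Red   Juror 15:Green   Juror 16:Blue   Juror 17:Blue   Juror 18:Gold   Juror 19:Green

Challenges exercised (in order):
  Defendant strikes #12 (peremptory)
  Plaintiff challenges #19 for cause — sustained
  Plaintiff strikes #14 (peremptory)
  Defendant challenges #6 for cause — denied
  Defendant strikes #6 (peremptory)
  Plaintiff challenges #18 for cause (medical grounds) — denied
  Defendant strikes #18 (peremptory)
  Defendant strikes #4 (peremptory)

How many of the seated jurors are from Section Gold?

4

Removed: #4, #6, #12, #14, #18, #19.
Seated jurors 1–9: #1, #2, #3, #5, #7, #8, #9, #10, #11.
Of those, in Section Gold: #3, #7, #8, #9 → 4.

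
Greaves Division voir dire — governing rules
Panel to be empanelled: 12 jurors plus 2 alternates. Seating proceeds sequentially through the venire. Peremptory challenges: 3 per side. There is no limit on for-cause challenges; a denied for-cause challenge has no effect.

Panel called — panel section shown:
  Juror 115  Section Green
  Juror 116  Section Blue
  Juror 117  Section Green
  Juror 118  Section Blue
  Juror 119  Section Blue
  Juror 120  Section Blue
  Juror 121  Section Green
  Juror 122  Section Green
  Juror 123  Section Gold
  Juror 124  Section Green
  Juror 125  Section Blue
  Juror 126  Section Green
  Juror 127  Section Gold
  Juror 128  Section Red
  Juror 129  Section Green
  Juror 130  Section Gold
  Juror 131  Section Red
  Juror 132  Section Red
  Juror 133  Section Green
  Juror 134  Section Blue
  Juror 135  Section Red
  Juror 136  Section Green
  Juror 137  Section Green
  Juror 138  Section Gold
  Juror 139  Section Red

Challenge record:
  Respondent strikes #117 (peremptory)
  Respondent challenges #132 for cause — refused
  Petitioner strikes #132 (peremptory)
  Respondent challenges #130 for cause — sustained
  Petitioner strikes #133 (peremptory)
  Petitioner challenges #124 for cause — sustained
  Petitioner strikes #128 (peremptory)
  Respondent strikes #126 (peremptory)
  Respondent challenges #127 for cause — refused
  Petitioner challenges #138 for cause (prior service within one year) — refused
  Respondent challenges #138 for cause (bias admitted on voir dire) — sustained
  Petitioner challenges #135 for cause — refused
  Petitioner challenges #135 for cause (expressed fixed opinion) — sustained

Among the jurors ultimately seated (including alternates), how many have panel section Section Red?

1

Removed: #117, #124, #126, #128, #130, #132, #133, #135, #138.
Seated (14 incl. alternates): #115, #116, #118, #119, #120, #121, #122, #123, #125, #127, #129, #131, #134, #136.
Of those, in Section Red: #131 → 1.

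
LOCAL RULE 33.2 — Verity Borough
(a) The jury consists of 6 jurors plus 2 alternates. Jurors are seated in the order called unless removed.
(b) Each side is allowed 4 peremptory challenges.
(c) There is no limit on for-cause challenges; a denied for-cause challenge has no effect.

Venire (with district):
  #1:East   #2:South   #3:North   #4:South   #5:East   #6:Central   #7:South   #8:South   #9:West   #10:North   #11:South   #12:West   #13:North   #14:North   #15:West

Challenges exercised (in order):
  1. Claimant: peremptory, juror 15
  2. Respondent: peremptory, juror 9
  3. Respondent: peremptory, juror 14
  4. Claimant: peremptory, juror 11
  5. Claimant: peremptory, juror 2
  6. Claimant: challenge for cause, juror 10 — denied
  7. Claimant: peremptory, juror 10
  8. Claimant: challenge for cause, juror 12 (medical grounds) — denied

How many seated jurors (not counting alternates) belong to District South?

Removed: #2, #9, #10, #11, #14, #15.
Seated jurors 1–6: #1, #3, #4, #5, #6, #7 (alternates #8, #12 not counted).
Of those, in District South: #4, #7 → 2.

2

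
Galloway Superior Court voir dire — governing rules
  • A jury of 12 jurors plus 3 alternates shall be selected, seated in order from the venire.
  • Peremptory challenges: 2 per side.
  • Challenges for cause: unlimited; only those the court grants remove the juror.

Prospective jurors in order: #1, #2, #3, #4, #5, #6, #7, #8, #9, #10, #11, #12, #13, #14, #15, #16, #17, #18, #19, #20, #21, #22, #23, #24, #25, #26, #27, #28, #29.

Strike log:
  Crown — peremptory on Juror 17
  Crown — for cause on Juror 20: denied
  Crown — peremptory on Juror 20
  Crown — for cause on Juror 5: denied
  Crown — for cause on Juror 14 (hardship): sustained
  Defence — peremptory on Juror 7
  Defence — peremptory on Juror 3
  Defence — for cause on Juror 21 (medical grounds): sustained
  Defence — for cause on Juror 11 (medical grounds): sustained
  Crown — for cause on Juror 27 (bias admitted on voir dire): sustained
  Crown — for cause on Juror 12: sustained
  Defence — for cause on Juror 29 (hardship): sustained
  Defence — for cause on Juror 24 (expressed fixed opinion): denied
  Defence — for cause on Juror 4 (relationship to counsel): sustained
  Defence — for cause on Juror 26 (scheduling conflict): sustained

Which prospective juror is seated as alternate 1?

Removed: #3, #4, #7, #11, #12, #14, #17, #20, #21, #26, #27, #29. (#5, #24 stay — for-cause denied.)
Seating in order: seats 1–12 → #1, #2, #5, #6, #8, #9, #10, #13, #15, #16, #18, #19; alternates → #22, #23, #24.
So alternate 1 is #22.

22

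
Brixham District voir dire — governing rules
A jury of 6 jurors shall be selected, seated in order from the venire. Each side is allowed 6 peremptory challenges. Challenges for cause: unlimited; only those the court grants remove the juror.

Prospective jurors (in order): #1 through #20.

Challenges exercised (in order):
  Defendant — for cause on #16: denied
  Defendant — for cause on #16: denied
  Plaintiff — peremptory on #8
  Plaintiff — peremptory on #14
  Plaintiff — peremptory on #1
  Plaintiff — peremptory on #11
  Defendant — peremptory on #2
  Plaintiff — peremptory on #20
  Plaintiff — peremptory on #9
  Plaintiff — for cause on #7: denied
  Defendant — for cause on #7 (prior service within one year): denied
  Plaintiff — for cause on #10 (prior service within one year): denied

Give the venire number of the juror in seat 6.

Removed: #1, #2, #8, #9, #11, #14, #20. (#7, #10, #16 stay — for-cause denied.)
Filling seats in venire order through position 6: #3, #4, #5, #6, #7, #10.
So seat 6 is #10.

10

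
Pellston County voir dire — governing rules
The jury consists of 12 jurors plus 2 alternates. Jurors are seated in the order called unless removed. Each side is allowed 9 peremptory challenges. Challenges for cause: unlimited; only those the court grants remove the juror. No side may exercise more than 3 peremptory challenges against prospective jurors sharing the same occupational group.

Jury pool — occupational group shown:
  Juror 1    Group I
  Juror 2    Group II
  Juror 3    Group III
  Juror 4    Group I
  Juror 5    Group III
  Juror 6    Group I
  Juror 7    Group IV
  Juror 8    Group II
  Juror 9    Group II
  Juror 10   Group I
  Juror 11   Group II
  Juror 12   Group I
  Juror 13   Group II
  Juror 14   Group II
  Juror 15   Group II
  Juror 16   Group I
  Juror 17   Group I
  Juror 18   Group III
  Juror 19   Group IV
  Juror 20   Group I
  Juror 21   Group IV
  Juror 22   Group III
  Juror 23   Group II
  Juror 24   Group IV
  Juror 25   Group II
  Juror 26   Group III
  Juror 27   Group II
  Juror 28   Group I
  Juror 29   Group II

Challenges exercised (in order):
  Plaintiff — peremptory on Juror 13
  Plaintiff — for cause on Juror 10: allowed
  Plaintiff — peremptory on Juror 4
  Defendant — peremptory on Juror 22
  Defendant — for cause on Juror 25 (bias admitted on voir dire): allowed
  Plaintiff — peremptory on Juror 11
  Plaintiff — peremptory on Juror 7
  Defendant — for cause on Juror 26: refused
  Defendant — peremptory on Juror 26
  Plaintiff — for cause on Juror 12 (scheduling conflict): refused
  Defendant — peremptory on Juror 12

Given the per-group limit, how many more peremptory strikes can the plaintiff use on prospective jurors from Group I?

2

Plaintiff peremptories so far: #13, #4, #11, #7 — 4 of 9 used, 5 left overall.
Against Group I: #4 — 1 used; per-group cap 3 leaves 2.
Binding limit: min(5, 2) = 2.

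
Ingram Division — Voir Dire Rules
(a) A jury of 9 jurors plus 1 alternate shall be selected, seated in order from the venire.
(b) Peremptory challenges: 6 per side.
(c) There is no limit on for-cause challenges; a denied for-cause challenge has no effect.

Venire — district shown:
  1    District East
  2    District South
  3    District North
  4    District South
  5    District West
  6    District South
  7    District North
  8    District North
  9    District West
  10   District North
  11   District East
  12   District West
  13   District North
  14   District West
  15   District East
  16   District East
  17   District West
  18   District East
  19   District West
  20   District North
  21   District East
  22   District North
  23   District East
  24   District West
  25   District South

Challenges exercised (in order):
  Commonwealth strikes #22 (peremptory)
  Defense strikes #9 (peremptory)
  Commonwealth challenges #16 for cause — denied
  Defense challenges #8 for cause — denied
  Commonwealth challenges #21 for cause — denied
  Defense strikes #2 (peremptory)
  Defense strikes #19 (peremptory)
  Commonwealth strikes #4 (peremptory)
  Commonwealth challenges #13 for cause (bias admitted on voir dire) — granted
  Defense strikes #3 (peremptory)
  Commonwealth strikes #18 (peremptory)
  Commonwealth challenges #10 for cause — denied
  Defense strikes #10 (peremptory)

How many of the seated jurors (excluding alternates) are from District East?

3

Removed: #2, #3, #4, #9, #10, #13, #18, #19, #22.
Seated jurors 1–9: #1, #5, #6, #7, #8, #11, #12, #14, #15 (alternates #16 not counted).
Of those, in District East: #1, #11, #15 → 3.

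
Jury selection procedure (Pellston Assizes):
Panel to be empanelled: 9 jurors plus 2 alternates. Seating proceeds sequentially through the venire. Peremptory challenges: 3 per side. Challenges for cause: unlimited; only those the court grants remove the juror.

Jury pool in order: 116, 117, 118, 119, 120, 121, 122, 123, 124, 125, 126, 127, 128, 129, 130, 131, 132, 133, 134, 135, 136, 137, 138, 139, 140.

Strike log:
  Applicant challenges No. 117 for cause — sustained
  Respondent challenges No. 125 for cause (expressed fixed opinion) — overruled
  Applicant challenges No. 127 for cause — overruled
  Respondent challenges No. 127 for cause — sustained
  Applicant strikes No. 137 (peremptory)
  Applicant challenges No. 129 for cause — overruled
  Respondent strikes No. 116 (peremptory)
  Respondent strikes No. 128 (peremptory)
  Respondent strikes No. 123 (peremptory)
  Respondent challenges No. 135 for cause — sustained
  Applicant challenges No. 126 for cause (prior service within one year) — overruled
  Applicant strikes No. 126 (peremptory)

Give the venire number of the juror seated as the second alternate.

132

Removed: #116, #117, #123, #126, #127, #128, #135, #137. (#125, #129 stay — for-cause denied.)
Filling seats in venire order through position 11: #118, #119, #120, #121, #122, #124, #125, #129, #130, #131, #132.
So alternate 2 is #132.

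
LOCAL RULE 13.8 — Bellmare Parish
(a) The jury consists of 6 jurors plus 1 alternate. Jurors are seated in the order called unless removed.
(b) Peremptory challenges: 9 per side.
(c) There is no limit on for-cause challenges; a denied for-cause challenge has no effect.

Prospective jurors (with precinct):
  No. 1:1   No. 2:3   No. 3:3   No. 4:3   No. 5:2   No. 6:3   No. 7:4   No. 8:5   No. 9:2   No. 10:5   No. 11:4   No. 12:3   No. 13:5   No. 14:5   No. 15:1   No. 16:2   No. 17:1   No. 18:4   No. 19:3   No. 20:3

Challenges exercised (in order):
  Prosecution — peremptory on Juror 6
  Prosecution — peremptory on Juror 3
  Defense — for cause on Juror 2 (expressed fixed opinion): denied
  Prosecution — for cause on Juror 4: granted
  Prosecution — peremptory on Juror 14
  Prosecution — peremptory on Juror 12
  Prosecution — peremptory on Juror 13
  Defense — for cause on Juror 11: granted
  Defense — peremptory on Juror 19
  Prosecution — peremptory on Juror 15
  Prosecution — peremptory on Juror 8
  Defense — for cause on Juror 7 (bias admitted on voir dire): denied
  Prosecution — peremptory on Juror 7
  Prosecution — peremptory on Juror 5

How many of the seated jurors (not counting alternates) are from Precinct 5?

1

Removed: #3, #4, #5, #6, #7, #8, #11, #12, #13, #14, #15, #19.
Seated jurors 1–6: #1, #2, #9, #10, #16, #17 (alternates #18 not counted).
Of those, in Precinct 5: #10 → 1.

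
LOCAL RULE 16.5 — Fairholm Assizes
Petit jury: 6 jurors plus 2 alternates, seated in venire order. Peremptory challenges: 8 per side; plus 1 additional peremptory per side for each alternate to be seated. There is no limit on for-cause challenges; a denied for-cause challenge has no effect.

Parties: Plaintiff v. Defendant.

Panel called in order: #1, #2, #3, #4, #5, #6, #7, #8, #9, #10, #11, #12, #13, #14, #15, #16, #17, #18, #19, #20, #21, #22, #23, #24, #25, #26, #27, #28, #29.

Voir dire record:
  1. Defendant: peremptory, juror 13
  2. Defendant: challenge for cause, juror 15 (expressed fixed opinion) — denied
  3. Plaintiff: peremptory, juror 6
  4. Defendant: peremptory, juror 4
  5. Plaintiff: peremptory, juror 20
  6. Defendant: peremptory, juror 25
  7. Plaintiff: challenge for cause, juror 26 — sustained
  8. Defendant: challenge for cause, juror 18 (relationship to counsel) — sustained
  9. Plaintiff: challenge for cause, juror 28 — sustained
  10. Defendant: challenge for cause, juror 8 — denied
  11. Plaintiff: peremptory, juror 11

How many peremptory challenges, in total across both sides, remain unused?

14

Plaintiff allotment: 8 base + 1 × 2 alternates = 10. Defendant allotment: 8 base + 1 × 2 alternates = 10.
Plaintiff peremptories used: #6, #20, #11 — 3 (for-cause on #26, #28 don't count).
Defendant peremptories used: #13, #4, #25 — 3 (for-cause on #15, #18, #8 don't count).
Remaining: (10 − 3) + (10 − 3) = 14.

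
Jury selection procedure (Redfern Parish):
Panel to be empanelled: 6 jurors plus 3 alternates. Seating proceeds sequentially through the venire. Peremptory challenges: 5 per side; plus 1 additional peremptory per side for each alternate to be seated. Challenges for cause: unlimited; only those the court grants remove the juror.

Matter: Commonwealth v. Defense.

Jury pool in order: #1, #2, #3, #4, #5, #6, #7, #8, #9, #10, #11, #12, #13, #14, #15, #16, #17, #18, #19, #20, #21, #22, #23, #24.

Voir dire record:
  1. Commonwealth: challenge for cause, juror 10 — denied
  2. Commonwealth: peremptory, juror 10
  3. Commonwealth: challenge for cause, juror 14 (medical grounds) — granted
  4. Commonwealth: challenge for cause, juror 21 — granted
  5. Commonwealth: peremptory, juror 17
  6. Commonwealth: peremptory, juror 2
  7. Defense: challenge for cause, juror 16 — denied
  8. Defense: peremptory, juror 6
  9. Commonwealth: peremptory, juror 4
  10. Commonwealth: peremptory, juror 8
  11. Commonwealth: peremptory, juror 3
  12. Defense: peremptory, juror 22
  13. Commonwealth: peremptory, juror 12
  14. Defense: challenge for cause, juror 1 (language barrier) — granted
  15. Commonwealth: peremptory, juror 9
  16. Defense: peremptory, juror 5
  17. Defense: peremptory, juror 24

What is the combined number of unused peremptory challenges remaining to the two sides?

4

Commonwealth allotment: 5 base + 1 × 3 alternates = 8. Defense allotment: 5 base + 1 × 3 alternates = 8.
Commonwealth peremptories used: #10, #17, #2, #4, #8, #3, #12, #9 — 8 (for-cause on #10, #14, #21 don't count).
Defense peremptories used: #6, #22, #5, #24 — 4 (for-cause on #16, #1 don't count).
Remaining: (8 − 8) + (8 − 4) = 4.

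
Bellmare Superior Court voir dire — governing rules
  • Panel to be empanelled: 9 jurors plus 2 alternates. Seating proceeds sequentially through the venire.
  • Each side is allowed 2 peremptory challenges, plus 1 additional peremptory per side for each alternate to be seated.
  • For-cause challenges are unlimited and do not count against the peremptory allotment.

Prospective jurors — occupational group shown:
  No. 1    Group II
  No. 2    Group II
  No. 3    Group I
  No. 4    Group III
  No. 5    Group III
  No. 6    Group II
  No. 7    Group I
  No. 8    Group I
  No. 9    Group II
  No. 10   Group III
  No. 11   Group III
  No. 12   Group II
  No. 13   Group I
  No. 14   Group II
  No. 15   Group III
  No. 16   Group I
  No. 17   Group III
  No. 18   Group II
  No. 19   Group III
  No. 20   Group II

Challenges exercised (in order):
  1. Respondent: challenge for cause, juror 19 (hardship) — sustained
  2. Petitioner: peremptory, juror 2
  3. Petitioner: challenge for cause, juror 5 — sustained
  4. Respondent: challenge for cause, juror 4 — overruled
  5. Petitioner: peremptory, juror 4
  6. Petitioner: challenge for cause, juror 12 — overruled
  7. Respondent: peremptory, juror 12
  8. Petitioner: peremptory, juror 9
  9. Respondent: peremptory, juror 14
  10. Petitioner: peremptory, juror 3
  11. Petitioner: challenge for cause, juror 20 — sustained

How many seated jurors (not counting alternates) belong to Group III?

3

Removed: #2, #3, #4, #5, #9, #12, #14, #19, #20.
Seated jurors 1–9: #1, #6, #7, #8, #10, #11, #13, #15, #16 (alternates #17, #18 not counted).
Of those, in Group III: #10, #11, #15 → 3.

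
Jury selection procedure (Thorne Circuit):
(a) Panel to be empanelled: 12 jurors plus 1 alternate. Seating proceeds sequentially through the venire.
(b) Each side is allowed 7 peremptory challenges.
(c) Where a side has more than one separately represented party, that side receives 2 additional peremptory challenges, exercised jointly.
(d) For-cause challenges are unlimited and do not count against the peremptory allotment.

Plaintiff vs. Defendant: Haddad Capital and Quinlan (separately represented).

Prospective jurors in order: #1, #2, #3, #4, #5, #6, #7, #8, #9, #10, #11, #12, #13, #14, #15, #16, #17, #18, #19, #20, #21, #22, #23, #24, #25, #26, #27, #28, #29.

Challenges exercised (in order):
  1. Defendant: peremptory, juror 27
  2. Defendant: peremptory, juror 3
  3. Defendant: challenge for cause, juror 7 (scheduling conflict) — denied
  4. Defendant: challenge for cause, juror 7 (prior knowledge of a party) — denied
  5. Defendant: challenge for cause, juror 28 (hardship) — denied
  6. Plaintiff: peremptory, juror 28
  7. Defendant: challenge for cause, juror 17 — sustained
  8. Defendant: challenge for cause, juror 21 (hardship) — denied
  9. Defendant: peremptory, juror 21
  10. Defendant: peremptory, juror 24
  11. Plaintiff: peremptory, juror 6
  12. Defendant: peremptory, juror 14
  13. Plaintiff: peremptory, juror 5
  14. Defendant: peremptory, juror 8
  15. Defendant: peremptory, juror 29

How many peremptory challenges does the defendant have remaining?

Defendant allotment: 7 base + 2 multi-party = 9.
Defendant peremptories used: #27, #3, #21, #24, #14, #8, #29 — 7 (for-cause on #7, #7, #28, #17, #21 don't count).
Remaining: 9 − 7 = 2.

2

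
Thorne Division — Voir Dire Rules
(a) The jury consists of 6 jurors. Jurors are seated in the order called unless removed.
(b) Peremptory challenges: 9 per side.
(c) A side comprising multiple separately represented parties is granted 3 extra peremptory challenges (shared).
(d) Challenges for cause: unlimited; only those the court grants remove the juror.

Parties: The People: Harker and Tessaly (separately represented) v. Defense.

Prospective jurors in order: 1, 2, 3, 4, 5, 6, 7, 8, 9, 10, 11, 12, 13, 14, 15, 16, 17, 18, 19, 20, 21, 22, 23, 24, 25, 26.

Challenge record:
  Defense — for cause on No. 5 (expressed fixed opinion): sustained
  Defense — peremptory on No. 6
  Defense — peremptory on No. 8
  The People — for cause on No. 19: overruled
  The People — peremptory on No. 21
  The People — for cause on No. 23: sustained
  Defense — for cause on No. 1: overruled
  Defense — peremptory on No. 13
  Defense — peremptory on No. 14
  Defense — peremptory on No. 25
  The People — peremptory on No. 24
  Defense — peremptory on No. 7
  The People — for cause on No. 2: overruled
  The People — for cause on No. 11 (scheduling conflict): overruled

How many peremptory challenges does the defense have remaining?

3

Defense allotment: 9.
Defense peremptories used: #6, #8, #13, #14, #25, #7 — 6 (for-cause on #5, #1 don't count).
Remaining: 9 − 6 = 3.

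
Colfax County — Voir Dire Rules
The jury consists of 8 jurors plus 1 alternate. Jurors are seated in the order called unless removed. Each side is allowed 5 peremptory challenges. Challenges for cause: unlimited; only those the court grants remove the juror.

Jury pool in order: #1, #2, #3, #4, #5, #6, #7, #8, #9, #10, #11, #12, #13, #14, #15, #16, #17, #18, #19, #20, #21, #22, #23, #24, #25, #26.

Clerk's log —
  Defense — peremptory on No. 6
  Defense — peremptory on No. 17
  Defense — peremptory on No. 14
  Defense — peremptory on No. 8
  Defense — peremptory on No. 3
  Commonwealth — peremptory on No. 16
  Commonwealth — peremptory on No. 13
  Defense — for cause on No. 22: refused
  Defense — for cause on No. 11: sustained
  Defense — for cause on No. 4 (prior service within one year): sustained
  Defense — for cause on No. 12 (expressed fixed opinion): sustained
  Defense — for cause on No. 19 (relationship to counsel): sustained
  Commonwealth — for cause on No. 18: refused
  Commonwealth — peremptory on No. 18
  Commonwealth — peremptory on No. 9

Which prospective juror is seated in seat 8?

Removed: #3, #4, #6, #8, #9, #11, #12, #13, #14, #16, #17, #18, #19. (#22 stays — for-cause denied.)
Seating in order: seats 1–8 → #1, #2, #5, #7, #10, #15, #20, #21; alternates → #22.
So seat 8 is #21.

21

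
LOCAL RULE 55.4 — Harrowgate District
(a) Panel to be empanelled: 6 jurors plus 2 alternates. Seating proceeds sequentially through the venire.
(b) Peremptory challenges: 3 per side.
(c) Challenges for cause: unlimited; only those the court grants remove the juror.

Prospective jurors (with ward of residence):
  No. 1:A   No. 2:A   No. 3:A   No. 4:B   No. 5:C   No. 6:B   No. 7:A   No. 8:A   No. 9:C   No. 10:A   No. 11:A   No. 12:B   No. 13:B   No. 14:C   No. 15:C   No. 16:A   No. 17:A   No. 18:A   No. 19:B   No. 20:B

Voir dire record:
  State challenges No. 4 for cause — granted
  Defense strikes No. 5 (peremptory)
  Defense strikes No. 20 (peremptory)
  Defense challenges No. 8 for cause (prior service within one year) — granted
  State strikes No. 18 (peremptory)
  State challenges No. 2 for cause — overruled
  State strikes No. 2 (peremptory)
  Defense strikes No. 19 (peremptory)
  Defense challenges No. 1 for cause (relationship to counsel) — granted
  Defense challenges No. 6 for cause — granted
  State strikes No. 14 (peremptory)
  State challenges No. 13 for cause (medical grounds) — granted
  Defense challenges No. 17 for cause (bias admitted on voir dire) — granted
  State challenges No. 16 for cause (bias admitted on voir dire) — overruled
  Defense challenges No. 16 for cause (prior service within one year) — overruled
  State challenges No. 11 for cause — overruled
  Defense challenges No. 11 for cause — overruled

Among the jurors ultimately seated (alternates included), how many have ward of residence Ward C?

2

Removed: #1, #2, #4, #5, #6, #8, #13, #14, #17, #18, #19, #20.
Seated (8 incl. alternates): #3, #7, #9, #10, #11, #12, #15, #16.
Of those, in Ward C: #9, #15 → 2.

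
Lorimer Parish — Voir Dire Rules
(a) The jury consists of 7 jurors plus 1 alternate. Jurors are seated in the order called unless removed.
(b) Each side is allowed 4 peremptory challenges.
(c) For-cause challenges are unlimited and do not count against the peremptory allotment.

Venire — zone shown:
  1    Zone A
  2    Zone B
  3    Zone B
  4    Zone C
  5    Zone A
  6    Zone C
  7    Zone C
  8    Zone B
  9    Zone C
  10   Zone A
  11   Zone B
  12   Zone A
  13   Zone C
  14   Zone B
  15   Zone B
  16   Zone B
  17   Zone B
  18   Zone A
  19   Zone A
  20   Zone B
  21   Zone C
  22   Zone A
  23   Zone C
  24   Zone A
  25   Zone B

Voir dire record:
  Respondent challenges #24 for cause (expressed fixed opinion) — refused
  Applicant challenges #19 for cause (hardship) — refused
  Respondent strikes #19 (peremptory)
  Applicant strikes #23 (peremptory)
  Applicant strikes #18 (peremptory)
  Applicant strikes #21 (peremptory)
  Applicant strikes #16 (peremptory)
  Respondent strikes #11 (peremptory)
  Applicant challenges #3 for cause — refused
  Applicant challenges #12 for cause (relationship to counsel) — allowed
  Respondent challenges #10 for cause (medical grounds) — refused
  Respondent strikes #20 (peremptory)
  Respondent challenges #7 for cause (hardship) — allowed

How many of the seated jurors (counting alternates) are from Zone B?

3

Removed: #7, #11, #12, #16, #18, #19, #20, #21, #23.
Seated (8 incl. alternates): #1, #2, #3, #4, #5, #6, #8, #9.
Of those, in Zone B: #2, #3, #8 → 3.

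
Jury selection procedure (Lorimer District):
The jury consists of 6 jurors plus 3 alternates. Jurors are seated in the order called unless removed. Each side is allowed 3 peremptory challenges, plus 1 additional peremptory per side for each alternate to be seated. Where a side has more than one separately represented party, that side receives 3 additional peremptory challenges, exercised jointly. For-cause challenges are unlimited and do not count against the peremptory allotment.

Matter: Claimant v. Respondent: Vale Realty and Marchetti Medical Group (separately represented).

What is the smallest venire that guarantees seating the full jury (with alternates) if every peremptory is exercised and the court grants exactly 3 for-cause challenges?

27

Seats to fill: 6 + 3 alternates = 9.
Peremptories — Claimant: 3 + 1×3 = 6; Respondent: 3 + 1×3 + 3 = 9; total 15.
For-cause removals: 3.
Minimum venire: 9 + 15 + 3 = 27.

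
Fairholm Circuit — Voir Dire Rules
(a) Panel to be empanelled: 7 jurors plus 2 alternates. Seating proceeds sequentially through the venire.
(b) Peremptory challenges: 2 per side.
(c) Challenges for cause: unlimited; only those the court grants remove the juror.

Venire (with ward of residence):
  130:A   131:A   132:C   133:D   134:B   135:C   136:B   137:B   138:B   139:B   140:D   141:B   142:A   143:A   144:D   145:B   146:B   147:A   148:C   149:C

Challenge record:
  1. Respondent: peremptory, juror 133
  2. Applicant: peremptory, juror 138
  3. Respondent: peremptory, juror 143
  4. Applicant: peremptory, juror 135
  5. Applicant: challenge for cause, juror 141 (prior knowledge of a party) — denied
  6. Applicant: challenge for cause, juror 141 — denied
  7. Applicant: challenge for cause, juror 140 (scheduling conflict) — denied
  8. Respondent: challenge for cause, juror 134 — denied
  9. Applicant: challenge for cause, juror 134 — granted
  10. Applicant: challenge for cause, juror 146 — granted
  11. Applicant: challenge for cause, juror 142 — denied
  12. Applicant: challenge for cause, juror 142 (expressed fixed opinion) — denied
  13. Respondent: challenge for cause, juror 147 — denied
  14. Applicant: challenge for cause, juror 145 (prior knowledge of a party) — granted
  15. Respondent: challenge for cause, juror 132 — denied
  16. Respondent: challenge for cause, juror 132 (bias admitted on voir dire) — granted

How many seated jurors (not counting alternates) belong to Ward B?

4

Removed: #132, #133, #134, #135, #138, #143, #145, #146.
Seated jurors 1–7: #130, #131, #136, #137, #139, #140, #141 (alternates #142, #144 not counted).
Of those, in Ward B: #136, #137, #139, #141 → 4.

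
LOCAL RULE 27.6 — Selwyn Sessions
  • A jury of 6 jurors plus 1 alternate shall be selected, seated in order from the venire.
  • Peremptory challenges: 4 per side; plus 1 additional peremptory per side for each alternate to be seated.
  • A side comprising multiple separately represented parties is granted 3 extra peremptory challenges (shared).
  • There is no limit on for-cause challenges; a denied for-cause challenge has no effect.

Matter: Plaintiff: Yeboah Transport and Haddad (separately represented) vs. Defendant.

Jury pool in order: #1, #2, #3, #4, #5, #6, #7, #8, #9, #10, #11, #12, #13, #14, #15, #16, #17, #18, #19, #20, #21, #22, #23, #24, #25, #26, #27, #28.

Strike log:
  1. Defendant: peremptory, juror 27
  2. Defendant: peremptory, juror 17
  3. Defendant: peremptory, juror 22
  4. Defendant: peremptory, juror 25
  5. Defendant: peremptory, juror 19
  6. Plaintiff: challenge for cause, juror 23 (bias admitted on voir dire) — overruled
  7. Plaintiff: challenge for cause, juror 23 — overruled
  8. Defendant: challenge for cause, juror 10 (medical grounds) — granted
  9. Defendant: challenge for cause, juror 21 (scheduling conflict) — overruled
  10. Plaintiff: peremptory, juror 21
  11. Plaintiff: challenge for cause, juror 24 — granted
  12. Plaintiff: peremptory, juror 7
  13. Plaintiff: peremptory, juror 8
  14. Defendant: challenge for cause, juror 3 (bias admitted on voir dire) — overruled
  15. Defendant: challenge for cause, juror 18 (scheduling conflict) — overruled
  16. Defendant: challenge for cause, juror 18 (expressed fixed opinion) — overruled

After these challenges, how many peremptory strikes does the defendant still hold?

Defendant allotment: 4 base + 1 × 1 alternate = 5.
Defendant peremptories used: #27, #17, #22, #25, #19 — 5 (for-cause on #10, #21, #3, #18, #18 don't count).
Remaining: 5 − 5 = 0.

0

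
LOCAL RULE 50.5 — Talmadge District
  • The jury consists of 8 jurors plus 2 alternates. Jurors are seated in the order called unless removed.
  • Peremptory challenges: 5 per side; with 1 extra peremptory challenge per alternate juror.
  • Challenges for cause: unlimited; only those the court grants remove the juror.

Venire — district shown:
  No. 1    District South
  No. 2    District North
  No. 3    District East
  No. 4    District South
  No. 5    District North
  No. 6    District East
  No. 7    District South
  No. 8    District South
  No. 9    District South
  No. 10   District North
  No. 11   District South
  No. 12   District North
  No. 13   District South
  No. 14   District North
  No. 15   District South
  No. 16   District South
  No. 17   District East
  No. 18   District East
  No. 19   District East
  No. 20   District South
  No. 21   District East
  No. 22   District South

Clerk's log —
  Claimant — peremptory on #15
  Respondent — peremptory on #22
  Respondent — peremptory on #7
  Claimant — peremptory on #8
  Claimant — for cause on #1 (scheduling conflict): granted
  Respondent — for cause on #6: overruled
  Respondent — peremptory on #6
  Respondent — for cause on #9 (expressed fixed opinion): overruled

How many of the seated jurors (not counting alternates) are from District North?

4

Removed: #1, #6, #7, #8, #15, #22.
Seated jurors 1–8: #2, #3, #4, #5, #9, #10, #11, #12 (alternates #13, #14 not counted).
Of those, in District North: #2, #5, #10, #12 → 4.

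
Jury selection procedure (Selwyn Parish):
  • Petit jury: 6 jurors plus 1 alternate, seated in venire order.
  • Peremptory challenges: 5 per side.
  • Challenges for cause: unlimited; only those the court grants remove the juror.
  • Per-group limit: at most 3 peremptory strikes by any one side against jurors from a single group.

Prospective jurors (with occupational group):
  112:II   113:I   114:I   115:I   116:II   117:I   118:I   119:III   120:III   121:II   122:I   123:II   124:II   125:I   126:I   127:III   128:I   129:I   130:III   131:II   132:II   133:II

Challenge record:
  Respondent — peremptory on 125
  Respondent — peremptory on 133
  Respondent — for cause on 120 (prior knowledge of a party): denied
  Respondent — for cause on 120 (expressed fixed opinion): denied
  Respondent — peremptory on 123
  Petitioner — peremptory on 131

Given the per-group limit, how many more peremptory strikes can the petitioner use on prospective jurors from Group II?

Petitioner peremptories so far: #131 — 1 of 5 used, 4 left overall.
Against Group II: #131 — 1 used; per-group cap 3 leaves 2.
Binding limit: min(4, 2) = 2.

2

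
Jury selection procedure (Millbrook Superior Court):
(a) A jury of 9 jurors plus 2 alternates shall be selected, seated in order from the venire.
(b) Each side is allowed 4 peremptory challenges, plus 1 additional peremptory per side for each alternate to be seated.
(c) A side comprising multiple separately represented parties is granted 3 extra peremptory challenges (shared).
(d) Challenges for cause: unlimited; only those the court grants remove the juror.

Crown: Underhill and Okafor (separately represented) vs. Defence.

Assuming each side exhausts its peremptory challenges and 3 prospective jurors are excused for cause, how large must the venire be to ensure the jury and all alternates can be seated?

29

Seats to fill: 9 + 2 alternates = 11.
Peremptories — Crown: 4 + 1×2 + 3 = 9; Defence: 4 + 1×2 = 6; total 15.
For-cause removals: 3.
Minimum venire: 11 + 15 + 3 = 29.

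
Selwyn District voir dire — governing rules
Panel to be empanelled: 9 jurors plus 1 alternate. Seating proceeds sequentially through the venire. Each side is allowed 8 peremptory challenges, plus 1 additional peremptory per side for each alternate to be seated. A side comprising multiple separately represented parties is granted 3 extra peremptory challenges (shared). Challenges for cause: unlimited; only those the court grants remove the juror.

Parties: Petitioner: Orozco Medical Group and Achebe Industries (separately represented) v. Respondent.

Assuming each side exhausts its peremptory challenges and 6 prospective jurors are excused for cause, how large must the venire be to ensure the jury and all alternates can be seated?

37

Seats to fill: 9 + 1 alternates = 10.
Peremptories — Petitioner: 8 + 1×1 + 3 = 12; Respondent: 8 + 1×1 = 9; total 21.
For-cause removals: 6.
Minimum venire: 10 + 21 + 6 = 37.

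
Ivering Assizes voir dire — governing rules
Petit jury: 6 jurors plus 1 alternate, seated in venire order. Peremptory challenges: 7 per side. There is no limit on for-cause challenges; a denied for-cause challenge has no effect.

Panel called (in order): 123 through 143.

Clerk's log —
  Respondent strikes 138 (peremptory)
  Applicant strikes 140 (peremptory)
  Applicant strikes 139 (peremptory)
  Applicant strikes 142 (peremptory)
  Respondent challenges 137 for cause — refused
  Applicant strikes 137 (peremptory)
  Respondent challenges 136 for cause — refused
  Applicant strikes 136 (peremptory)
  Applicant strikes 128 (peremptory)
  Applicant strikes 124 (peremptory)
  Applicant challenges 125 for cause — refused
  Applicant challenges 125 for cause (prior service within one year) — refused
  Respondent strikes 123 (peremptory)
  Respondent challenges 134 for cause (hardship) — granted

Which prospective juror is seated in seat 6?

Removed: #123, #124, #128, #134, #136, #137, #138, #139, #140, #142. (#125 stays — for-cause denied.)
Filling seats in venire order through position 6: #125, #126, #127, #129, #130, #131.
So seat 6 is #131.

131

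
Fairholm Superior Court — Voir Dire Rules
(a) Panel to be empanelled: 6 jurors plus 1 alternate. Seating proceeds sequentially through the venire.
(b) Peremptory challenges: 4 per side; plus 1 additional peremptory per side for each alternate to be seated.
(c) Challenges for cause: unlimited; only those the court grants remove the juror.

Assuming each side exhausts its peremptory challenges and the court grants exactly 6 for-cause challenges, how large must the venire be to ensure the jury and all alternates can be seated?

Seats to fill: 6 + 1 alternates = 7.
Peremptories: 4 + 1×1 = 5 per side × 2 sides = 10.
For-cause removals: 6.
Minimum venire: 7 + 10 + 6 = 23.

23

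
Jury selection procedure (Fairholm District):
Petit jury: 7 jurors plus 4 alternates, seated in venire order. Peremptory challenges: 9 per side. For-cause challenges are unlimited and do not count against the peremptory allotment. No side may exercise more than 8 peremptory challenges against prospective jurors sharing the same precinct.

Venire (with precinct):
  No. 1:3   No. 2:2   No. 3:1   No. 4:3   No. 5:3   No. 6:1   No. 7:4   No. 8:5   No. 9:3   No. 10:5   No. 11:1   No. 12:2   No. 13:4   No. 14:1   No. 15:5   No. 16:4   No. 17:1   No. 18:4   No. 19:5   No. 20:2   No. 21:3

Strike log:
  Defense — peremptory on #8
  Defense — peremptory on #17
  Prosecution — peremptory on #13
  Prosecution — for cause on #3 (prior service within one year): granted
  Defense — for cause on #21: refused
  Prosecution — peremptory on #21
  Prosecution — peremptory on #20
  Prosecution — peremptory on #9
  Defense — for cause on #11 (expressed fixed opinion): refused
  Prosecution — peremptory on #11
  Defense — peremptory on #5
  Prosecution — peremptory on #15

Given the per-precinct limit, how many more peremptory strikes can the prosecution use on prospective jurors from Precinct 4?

Prosecution peremptories so far: #13, #21, #20, #9, #11, #15 — 6 of 9 used, 3 left overall.
Against Precinct 4: #13 — 1 used; per-precinct cap 8 leaves 7.
Binding limit: min(3, 7) = 3.

3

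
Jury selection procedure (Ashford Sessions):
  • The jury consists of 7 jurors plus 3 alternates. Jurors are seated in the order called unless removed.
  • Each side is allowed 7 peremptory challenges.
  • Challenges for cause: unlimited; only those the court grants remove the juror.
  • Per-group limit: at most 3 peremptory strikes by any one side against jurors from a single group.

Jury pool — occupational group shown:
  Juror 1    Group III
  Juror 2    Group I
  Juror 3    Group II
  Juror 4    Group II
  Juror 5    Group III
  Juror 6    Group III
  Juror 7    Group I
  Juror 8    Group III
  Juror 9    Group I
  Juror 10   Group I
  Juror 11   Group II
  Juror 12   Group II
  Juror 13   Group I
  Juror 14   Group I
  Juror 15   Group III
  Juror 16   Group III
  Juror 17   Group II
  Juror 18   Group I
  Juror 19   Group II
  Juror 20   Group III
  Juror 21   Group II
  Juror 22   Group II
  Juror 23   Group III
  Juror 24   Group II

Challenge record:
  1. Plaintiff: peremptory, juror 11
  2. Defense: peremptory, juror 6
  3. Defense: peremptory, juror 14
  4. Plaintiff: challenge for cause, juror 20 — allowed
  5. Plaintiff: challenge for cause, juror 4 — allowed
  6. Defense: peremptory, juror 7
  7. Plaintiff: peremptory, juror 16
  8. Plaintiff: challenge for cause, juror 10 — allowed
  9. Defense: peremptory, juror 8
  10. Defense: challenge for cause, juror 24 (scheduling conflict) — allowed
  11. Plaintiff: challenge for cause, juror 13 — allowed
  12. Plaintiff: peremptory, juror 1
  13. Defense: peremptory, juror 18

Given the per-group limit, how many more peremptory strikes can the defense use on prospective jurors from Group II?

Defense peremptories so far: #6, #14, #7, #8, #18 — 5 of 7 used, 2 left overall.
Against Group II: none yet — per-group cap 3 leaves 3.
Binding limit: min(2, 3) = 2.

2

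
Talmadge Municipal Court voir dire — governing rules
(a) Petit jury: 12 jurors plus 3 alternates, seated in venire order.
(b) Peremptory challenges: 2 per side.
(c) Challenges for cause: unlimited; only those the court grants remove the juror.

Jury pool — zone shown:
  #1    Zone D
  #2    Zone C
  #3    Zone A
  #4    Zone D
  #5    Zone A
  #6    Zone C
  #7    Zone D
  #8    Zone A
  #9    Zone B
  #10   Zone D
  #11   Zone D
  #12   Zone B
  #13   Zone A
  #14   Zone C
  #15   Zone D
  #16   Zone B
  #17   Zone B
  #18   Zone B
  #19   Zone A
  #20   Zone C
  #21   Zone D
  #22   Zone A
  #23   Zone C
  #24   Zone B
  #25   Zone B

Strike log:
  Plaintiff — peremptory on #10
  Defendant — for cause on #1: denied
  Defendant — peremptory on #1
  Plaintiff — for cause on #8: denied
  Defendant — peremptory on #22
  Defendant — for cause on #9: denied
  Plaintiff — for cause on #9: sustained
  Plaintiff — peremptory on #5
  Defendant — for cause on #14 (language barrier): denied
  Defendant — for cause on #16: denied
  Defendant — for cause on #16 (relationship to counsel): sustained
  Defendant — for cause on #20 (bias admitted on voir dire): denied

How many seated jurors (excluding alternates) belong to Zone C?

3

Removed: #1, #5, #9, #10, #16, #22.
Seated jurors 1–12: #2, #3, #4, #6, #7, #8, #11, #12, #13, #14, #15, #17 (alternates #18, #19, #20 not counted).
Of those, in Zone C: #2, #6, #14 → 3.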